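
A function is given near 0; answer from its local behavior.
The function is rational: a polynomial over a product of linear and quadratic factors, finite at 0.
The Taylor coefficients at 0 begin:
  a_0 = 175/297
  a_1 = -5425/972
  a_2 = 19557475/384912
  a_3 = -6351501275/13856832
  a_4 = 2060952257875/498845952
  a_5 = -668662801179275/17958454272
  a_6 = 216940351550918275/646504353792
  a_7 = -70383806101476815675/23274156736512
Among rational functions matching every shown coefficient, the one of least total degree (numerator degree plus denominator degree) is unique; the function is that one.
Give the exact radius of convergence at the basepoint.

No rational of total degree below 4 reproduces all 8 coefficients; solving the [0/4] Pade equations on them gives f(φ) = 10/(11*(φ**2 - 8*φ - 9/10)*(φ**2 - φ - 12/7)), whose expansion matches every shown term.
Denominator factor (φ**2 - φ - 12/7): discriminant 55/7, real irrational roots 1/2 + (1/14)*sqrt(385) and 1/2 - (1/14)*sqrt(385); poles of order 1, moduli 1/2 + (1/14)*sqrt(385) and -1/2 + (1/14)*sqrt(385).
Denominator factor (φ**2 - 8*φ - 9/10): discriminant 338/5, real irrational roots 4 + (13/10)*sqrt(10) and 4 - (13/10)*sqrt(10); poles of order 1, moduli 4 + (13/10)*sqrt(10) and -4 + (13/10)*sqrt(10).
The radius of convergence is the smallest modulus among the singular points: -4 + (13/10)*sqrt(10).

The radius of convergence is -4 + (13/10)*sqrt(10).


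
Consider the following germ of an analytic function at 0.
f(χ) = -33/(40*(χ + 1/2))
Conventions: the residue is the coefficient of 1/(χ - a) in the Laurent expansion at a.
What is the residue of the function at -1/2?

The residue is -33/40.

At the order-1 pole -1/2 set g(χ) = (χ - (-1/2))*f(χ) = -33/40.
Simple pole: residue = g(a) at a = -1/2, which is -33/40.


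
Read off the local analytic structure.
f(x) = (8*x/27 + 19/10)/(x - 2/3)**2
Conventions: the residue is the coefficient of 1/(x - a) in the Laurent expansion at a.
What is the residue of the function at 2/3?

The residue is 8/27.

At the order-2 pole 2/3 set g(x) = (x - (2/3))^2*f(x) = 8*x/27 + 19/10.
Order-2 pole: residue = g'(a); g'(2/3) = 8/27, so the residue is 8/27.


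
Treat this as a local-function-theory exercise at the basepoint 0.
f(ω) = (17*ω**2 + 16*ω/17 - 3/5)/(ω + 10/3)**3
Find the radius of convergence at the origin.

Denominator factor (ω + 10/3)^3: pole of order 3 at -10/3, modulus 10/3.
The radius of convergence is the smallest modulus among the singular points: 10/3.

The radius of convergence is 10/3.


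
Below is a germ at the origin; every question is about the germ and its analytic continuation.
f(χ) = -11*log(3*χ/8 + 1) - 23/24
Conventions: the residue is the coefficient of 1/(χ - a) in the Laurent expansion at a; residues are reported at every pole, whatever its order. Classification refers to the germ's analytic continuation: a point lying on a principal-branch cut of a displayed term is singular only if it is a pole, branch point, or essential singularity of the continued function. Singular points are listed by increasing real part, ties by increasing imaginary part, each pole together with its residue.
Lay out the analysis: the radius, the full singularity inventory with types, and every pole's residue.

Radius of convergence at 0: 8/3.
At -8/3: a logarithmic branch point.

Branch term (-11)*log(1 - χ/(-8/3)): its argument vanishes at χ = -8/3, a logarithmic branch point, modulus 8/3.
The radius of convergence is the smallest modulus among the singular points: 8/3.


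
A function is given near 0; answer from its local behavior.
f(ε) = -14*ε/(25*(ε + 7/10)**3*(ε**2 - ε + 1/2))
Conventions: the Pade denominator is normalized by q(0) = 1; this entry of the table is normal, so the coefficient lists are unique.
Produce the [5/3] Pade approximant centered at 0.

The Pade approximant has numerator coefficients [0, -160/49, -991456640/166993519, 104681600/15181229, -10624000/3408031, 404800000/15181229]; denominator coefficients [1, 97904724/23856217, 266396826/166993519, -6366718516/1168954633].

Taylor coefficients needed (expand at 0): a_0 = 0, a_1 = -160/49, a_2 = 2560/343, a_3 = -44480/2401, a_4 = 726400/16807, a_5 = -9471360/117649, a_6 = 2698240/16807, a_7 = -242973440/823543, a_8 = 20831654400/40353607.
Write the denominator as Q(ε) = 1 + q1*ε + q2*ε^2 + q3*ε^3. Requiring Q*f - P = O(ε^9) with deg P <= 5 kills the coefficients of ε^6..ε^8 in Q*f:
  ε^6: a_6 + q1*a_5 + q2*a_4 + q3*a_3 = 0, i.e. 2698240/16807 + (-9471360/117649)*q1 + (726400/16807)*q2 + (-44480/2401)*q3 = 0.
  ε^7: a_7 + q1*a_6 + q2*a_5 + q3*a_4 = 0, i.e. -242973440/823543 + (2698240/16807)*q1 + (-9471360/117649)*q2 + (726400/16807)*q3 = 0.
  ε^8: a_8 + q1*a_7 + q2*a_6 + q3*a_5 = 0, i.e. 20831654400/40353607 + (-242973440/823543)*q1 + (2698240/16807)*q2 + (-9471360/117649)*q3 = 0.
Solving this linear system: q1 = 97904724/23856217, q2 = 266396826/166993519, q3 = -6366718516/1168954633.
The numerator is Q*f truncated at degree 5: P0 = a_0 = 0; P1 = a_1 + q1*a_0 = -160/49; P2 = a_2 + q1*a_1 + q2*a_0 = -991456640/166993519; P3 = a_3 + q1*a_2 + q2*a_1 + q3*a_0 = 104681600/15181229; P4 = a_4 + q1*a_3 + q2*a_2 + q3*a_1 = -10624000/3408031; P5 = a_5 + q1*a_4 + q2*a_3 + q3*a_2 = 404800000/15181229.


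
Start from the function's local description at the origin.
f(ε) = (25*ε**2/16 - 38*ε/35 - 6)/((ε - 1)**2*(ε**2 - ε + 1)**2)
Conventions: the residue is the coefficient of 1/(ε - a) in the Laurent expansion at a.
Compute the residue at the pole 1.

The residue is 458/35.

At the order-2 pole 1 set g(ε) = (ε - (1))^2*f(ε) = (25*ε**2/16 - 38*ε/35 - 6)/(ε**2 - ε + 1)**2.
Order-2 pole: residue = g'(a); g'(1) = 458/35, so the residue is 458/35.


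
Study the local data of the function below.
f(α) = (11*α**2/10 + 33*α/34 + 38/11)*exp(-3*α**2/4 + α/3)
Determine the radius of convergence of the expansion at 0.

The radius of convergence is infinite.

The factor exp(-3*α**2/4 + α/3) is entire and contributes no finite singular point.
The polynomial part has no poles.
No finite singular points: the Taylor series at 0 converges everywhere.


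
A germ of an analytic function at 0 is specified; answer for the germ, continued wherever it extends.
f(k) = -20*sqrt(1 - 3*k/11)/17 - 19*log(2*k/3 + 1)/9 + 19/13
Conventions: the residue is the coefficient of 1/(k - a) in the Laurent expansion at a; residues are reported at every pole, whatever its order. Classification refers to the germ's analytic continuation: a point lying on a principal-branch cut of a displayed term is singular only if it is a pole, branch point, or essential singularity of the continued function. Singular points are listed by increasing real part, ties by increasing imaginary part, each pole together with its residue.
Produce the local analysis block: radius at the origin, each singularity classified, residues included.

Radius of convergence at 0: 3/2.
At -3/2: a logarithmic branch point.
At 11/3: an algebraic (square-root) branch point.

Branch term (-19/9)*log(1 - k/(-3/2)): its argument vanishes at k = -3/2, a logarithmic branch point, modulus 3/2.
Branch term (-20/17)*sqrt(1 - k/(11/3)): its argument vanishes at k = 11/3, a square-root branch point, modulus 11/3.
The radius of convergence is the smallest modulus among the singular points: 3/2.
List the singular points by increasing real part (a conjugate pair: the negative imaginary part first).


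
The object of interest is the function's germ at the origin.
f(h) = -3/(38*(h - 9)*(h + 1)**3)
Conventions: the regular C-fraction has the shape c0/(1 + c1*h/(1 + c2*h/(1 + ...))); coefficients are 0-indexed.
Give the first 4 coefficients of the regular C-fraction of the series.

Taylor coefficients (expand at 0): a_0 = 1/114, a_1 = -13/513, a_2 = 230/4617, a_3 = -3415/41553.
c0 = a_0 = 1/114. Peel one level at a time: if S = 1 + c*h/S' with S'(0) = 1, then c is the h-coefficient of S and S' = c*h/(S - 1).
S_1 = c0/f = 1 + (26/9)*h + (8/3)*h^2 + ...; c1 = 26/9.
S_2 = c1*h/(S_1 - 1) = 1 + (-12/13)*h + (105/169)*h^2 + ...; c2 = -12/13.
S_3 = c2*h/(S_2 - 1) = 1 + (35/52)*h + ...; c3 = 35/52.

The regular C-fraction coefficients are [1/114, 26/9, -12/13, 35/52].


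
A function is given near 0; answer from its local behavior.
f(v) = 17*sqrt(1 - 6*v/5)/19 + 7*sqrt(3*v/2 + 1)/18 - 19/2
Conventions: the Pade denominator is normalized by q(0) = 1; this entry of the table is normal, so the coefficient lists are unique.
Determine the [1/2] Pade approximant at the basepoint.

The Pade approximant has numerator coefficients [-1405/171, -1056507761/25622694720]; denominator coefficients [1, -3719251/149840320, -192830037/5993612800].

Taylor coefficients needed (expand at 0): a_0 = -1405/171, a_1 = -559/2280, a_2 = -8221/30400, a_3 = -8877/608000.
Write the denominator as Q(v) = 1 + q1*v + q2*v^2. Requiring Q*f - P = O(v^4) with deg P <= 1 kills the coefficients of v^2..v^3 in Q*f:
  v^2: a_2 + q1*a_1 + q2*a_0 = 0, i.e. -8221/30400 + (-559/2280)*q1 + (-1405/171)*q2 = 0.
  v^3: a_3 + q1*a_2 + q2*a_1 = 0, i.e. -8877/608000 + (-8221/30400)*q1 + (-559/2280)*q2 = 0.
Solving this linear system: q1 = -3719251/149840320, q2 = -192830037/5993612800.
The numerator is Q*f truncated at degree 1: P0 = a_0 = -1405/171; P1 = a_1 + q1*a_0 = -1056507761/25622694720.


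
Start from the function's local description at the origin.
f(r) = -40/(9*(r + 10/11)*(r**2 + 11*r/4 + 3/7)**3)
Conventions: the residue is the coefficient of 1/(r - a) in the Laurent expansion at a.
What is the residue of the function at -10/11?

The residue is 194446535360/84425229261.

At the order-1 pole -10/11 set g(r) = (r - (-10/11))*f(r) = -40/(9*(r**2 + 11*r/4 + 3/7)**3).
Simple pole: residue = g(a) at a = -10/11, which is 194446535360/84425229261.


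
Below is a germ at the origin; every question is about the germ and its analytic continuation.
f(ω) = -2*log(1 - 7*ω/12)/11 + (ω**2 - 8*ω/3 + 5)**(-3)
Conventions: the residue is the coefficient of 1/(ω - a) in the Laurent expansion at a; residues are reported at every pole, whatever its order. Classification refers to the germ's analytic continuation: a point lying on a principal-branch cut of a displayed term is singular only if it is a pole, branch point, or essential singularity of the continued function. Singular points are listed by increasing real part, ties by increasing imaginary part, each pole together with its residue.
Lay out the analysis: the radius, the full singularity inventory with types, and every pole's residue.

Denominator factor (ω**2 - 8*ω/3 + 5)^3: discriminant -116/9, complex-conjugate roots (4/3) + ((1/3)*sqrt(29))*i and (4/3) - ((1/3)*sqrt(29))*i; poles of order 3, moduli sqrt(5) and sqrt(5).
Branch term (-2/11)*log(1 - ω/(12/7)): its argument vanishes at ω = 12/7, a logarithmic branch point, modulus 12/7.
The radius of convergence is the smallest modulus among the singular points: 12/7.
The branch term is analytic at (4/3) - ((1/3)*sqrt(29))*i and contributes nothing to the residue; only the rational part matters.
The factor ω**2 - 8*ω/3 + 5 splits as (ω - a)(ω - a') with a = (4/3) - ((1/3)*sqrt(29))*i, a' = (4/3) + ((1/3)*sqrt(29))*i. At the order-3 pole a set g(ω) = (ω - a)^3*(rational part) = [1] / (ω - a')^3.
Order-3 pole: residue = g''(a)/2; g''((4/3) - ((1/3)*sqrt(29))*i) = ((729/195112)*sqrt(29))*i, so the residue is ((729/390224)*sqrt(29))*i.
The branch term is analytic at (4/3) + ((1/3)*sqrt(29))*i and contributes nothing to the residue; only the rational part matters.
The factor ω**2 - 8*ω/3 + 5 splits as (ω - a)(ω - a') with a = (4/3) + ((1/3)*sqrt(29))*i, a' = (4/3) - ((1/3)*sqrt(29))*i. At the order-3 pole a set g(ω) = (ω - a)^3*(rational part) = [1] / (ω - a')^3.
Order-3 pole: residue = g''(a)/2; g''((4/3) + ((1/3)*sqrt(29))*i) = -((729/195112)*sqrt(29))*i, so the residue is -((729/390224)*sqrt(29))*i.
List the singular points by increasing real part (a conjugate pair: the negative imaginary part first).

Radius of convergence at 0: 12/7.
At (4/3) - ((1/3)*sqrt(29))*i: a pole of order 3; residue ((729/390224)*sqrt(29))*i.
At (4/3) + ((1/3)*sqrt(29))*i: a pole of order 3; residue -((729/390224)*sqrt(29))*i.
At 12/7: a logarithmic branch point.


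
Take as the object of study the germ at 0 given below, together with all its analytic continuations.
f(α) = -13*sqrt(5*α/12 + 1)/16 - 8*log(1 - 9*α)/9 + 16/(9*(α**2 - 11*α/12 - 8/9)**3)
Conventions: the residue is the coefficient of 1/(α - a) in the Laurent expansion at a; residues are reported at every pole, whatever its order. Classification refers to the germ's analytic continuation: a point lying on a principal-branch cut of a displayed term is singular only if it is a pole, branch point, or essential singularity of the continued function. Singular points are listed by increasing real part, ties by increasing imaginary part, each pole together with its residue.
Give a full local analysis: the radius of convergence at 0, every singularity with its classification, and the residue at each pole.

Radius of convergence at 0: 1/9.
At -12/5: an algebraic (square-root) branch point.
At 11/24 - (1/24)*sqrt(633): a pole of order 3; residue -(98304/9393931)*sqrt(633).
At 1/9: a logarithmic branch point.
At 11/24 + (1/24)*sqrt(633): a pole of order 3; residue (98304/9393931)*sqrt(633).

Denominator factor (α**2 - 11*α/12 - 8/9)^3: discriminant 211/48, real irrational roots 11/24 + (1/24)*sqrt(633) and 11/24 - (1/24)*sqrt(633); poles of order 3, moduli 11/24 + (1/24)*sqrt(633) and -11/24 + (1/24)*sqrt(633).
Branch term (-13/16)*sqrt(1 - α/(-12/5)): its argument vanishes at α = -12/5, a square-root branch point, modulus 12/5.
Branch term (-8/9)*log(1 - α/(1/9)): its argument vanishes at α = 1/9, a logarithmic branch point, modulus 1/9.
The radius of convergence is the smallest modulus among the singular points: 1/9.
The branch terms are analytic at 11/24 - (1/24)*sqrt(633) and contribute nothing to the residue; only the rational part matters.
The factor α**2 - 11*α/12 - 8/9 splits as (α - a)(α - a') with a = 11/24 - (1/24)*sqrt(633), a' = 11/24 + (1/24)*sqrt(633). At the order-3 pole a set g(α) = (α - a)^3*(rational part) = [16/9] / (α - a')^3.
Order-3 pole: residue = g''(a)/2; g''(11/24 - (1/24)*sqrt(633)) = -(196608/9393931)*sqrt(633), so the residue is -(98304/9393931)*sqrt(633).
The branch terms are analytic at 11/24 + (1/24)*sqrt(633) and contribute nothing to the residue; only the rational part matters.
The factor α**2 - 11*α/12 - 8/9 splits as (α - a)(α - a') with a = 11/24 + (1/24)*sqrt(633), a' = 11/24 - (1/24)*sqrt(633). At the order-3 pole a set g(α) = (α - a)^3*(rational part) = [16/9] / (α - a')^3.
Order-3 pole: residue = g''(a)/2; g''(11/24 + (1/24)*sqrt(633)) = (196608/9393931)*sqrt(633), so the residue is (98304/9393931)*sqrt(633).
List the singular points by increasing real part (a conjugate pair: the negative imaginary part first).


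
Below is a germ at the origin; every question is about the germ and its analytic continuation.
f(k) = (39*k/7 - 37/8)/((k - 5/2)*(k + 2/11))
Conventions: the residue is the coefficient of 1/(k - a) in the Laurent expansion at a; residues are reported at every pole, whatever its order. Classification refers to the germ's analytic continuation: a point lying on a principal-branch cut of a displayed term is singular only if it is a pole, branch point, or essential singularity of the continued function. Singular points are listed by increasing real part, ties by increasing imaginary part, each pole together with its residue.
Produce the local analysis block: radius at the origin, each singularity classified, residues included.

Radius of convergence at 0: 2/11.
At -2/11: a pole of order 1; residue 3473/1652.
At 5/2: a pole of order 1; residue 5731/1652.

Denominator factor (k + 2/11): pole of order 1 at -2/11, modulus 2/11.
Denominator factor (k - 5/2): pole of order 1 at 5/2, modulus 5/2.
The radius of convergence is the smallest modulus among the singular points: 2/11.
At the order-1 pole -2/11 set g(k) = (k - (-2/11))*f(k) = (39*k/7 - 37/8)/(k - 5/2).
Simple pole: residue = g(a) at a = -2/11, which is 3473/1652.
At the order-1 pole 5/2 set g(k) = (k - (5/2))*f(k) = (39*k/7 - 37/8)/(k + 2/11).
Simple pole: residue = g(a) at a = 5/2, which is 5731/1652.
List the singular points by increasing real part (a conjugate pair: the negative imaginary part first).


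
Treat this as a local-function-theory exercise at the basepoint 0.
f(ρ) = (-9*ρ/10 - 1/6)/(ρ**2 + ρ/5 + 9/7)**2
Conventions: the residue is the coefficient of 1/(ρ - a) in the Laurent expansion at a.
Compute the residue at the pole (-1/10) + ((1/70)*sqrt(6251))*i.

The residue is ((805/4784694)*sqrt(6251))*i.

The factor ρ**2 + ρ/5 + 9/7 splits as (ρ - a)(ρ - a') with a = (-1/10) + ((1/70)*sqrt(6251))*i, a' = (-1/10) - ((1/70)*sqrt(6251))*i. At the order-2 pole a set g(ρ) = (ρ - a)^2*f(ρ) = [-9*ρ/10 - 1/6] / (ρ - a')^2.
Order-2 pole: residue = g'(a); g'((-1/10) + ((1/70)*sqrt(6251))*i) = ((805/4784694)*sqrt(6251))*i, so the residue is ((805/4784694)*sqrt(6251))*i.


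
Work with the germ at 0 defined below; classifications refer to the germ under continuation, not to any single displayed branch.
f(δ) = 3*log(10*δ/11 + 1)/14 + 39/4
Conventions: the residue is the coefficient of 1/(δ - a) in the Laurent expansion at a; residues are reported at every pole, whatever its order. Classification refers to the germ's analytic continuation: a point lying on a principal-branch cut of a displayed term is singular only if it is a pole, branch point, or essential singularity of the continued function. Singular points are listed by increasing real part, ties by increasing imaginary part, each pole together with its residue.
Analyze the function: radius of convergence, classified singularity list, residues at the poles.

Branch term (3/14)*log(1 - δ/(-11/10)): its argument vanishes at δ = -11/10, a logarithmic branch point, modulus 11/10.
The radius of convergence is the smallest modulus among the singular points: 11/10.

Radius of convergence at 0: 11/10.
At -11/10: a logarithmic branch point.


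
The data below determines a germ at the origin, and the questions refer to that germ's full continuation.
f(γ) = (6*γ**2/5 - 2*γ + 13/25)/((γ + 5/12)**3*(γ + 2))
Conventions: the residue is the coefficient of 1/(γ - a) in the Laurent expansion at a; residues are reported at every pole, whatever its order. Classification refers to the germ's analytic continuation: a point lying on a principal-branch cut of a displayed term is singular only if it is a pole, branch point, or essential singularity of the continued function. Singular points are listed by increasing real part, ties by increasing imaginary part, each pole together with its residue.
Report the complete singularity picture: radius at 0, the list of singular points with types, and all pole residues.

Denominator factor (γ + 5/12)^3: pole of order 3 at -5/12, modulus 5/12.
Denominator factor (γ + 2): pole of order 1 at -2, modulus 2.
The radius of convergence is the smallest modulus among the singular points: 5/12.
At the order-1 pole -2 set g(γ) = (γ - (-2))*f(γ) = (6*γ**2/5 - 2*γ + 13/25)/(γ + 5/12)**3.
Simple pole: residue = g(a) at a = -2, which is -402624/171475.
At the order-3 pole -5/12 set g(γ) = (γ - (-5/12))^3*f(γ) = (6*γ**2/5 - 2*γ + 13/25)/(γ + 2).
Order-3 pole: residue = g''(a)/2; g''(-5/12) = 805248/171475, so the residue is 402624/171475.
List the singular points by increasing real part (a conjugate pair: the negative imaginary part first).

Radius of convergence at 0: 5/12.
At -2: a pole of order 1; residue -402624/171475.
At -5/12: a pole of order 3; residue 402624/171475.


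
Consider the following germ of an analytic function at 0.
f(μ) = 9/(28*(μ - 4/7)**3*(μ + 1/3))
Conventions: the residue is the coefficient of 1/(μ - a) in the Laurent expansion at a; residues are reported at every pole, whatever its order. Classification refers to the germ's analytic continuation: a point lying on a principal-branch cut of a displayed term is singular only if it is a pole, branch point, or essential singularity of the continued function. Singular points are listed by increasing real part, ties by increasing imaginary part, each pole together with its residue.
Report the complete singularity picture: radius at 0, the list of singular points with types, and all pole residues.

Denominator factor (μ + 1/3): pole of order 1 at -1/3, modulus 1/3.
Denominator factor (μ - 4/7)^3: pole of order 3 at 4/7, modulus 4/7.
The radius of convergence is the smallest modulus among the singular points: 1/3.
At the order-1 pole -1/3 set g(μ) = (μ - (-1/3))*f(μ) = 9/(28*(μ - 4/7)**3).
Simple pole: residue = g(a) at a = -1/3, which is -11907/27436.
At the order-3 pole 4/7 set g(μ) = (μ - (4/7))^3*f(μ) = 9/(28*(μ + 1/3)).
Order-3 pole: residue = g''(a)/2; g''(4/7) = 11907/13718, so the residue is 11907/27436.
List the singular points by increasing real part (a conjugate pair: the negative imaginary part first).

Radius of convergence at 0: 1/3.
At -1/3: a pole of order 1; residue -11907/27436.
At 4/7: a pole of order 3; residue 11907/27436.


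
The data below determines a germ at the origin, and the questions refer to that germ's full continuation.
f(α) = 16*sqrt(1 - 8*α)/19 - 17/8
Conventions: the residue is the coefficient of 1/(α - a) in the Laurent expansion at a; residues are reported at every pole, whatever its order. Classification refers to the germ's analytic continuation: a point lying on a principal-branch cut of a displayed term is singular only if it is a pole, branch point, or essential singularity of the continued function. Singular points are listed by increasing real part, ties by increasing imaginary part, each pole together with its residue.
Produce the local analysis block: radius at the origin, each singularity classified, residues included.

Branch term (16/19)*sqrt(1 - α/(1/8)): its argument vanishes at α = 1/8, a square-root branch point, modulus 1/8.
The radius of convergence is the smallest modulus among the singular points: 1/8.

Radius of convergence at 0: 1/8.
At 1/8: an algebraic (square-root) branch point.


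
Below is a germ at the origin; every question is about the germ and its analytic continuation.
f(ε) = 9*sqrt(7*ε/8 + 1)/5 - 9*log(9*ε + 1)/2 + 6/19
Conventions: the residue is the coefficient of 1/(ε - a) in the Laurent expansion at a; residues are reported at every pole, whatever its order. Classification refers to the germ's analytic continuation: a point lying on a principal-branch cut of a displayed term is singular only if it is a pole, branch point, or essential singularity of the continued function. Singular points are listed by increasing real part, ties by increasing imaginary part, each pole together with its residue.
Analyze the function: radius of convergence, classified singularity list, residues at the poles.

Radius of convergence at 0: 1/9.
At -8/7: an algebraic (square-root) branch point.
At -1/9: a logarithmic branch point.

Branch term (9/5)*sqrt(1 - ε/(-8/7)): its argument vanishes at ε = -8/7, a square-root branch point, modulus 8/7.
Branch term (-9/2)*log(1 - ε/(-1/9)): its argument vanishes at ε = -1/9, a logarithmic branch point, modulus 1/9.
The radius of convergence is the smallest modulus among the singular points: 1/9.
List the singular points by increasing real part (a conjugate pair: the negative imaginary part first).


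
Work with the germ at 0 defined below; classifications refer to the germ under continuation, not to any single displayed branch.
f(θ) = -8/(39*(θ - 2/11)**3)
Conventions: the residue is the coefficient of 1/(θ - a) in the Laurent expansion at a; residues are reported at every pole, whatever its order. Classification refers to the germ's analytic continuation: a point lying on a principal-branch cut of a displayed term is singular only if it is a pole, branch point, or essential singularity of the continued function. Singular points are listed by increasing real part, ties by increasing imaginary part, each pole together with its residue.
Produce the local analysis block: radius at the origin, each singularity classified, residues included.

Denominator factor (θ - 2/11)^3: pole of order 3 at 2/11, modulus 2/11.
The radius of convergence is the smallest modulus among the singular points: 2/11.
At the order-3 pole 2/11 set g(θ) = (θ - (2/11))^3*f(θ) = -8/39.
Order-3 pole: residue = g''(a)/2; g''(2/11) = 0, so the residue is 0.

Radius of convergence at 0: 2/11.
At 2/11: a pole of order 3; residue 0.


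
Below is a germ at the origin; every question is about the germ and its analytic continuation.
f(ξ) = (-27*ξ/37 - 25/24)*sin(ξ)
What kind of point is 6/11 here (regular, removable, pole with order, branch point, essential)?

The point is a regular point.

There is no denominator, hence no pole anywhere.
The factor sin(ξ) is entire.
So the germ continues analytically to 6/11.


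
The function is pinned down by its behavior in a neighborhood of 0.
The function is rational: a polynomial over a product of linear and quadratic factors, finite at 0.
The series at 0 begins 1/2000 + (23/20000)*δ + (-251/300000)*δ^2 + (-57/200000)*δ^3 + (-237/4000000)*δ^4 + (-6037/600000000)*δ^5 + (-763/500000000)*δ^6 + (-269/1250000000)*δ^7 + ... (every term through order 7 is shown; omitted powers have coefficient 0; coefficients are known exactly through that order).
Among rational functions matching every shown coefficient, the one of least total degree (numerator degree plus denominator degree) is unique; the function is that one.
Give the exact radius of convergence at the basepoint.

The radius of convergence is 10.

No rational of total degree below 5 reproduces all 8 coefficients; solving the [2/3] Pade equations on them gives f(δ) = (7*δ**2/6 - δ - 1/2)/(δ - 10)**3, whose expansion matches every shown term.
Denominator factor (δ - 10)^3: pole of order 3 at 10, modulus 10.
The radius of convergence is the smallest modulus among the singular points: 10.


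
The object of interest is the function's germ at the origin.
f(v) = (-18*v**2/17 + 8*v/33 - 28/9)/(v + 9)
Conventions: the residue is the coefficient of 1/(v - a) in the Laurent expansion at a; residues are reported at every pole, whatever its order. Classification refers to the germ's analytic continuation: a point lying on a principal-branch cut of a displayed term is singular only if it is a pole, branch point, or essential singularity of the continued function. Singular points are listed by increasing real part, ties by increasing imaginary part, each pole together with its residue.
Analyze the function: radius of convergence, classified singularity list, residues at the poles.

Radius of convergence at 0: 9.
At -9: a pole of order 1; residue -153250/1683.

Denominator factor (v + 9): pole of order 1 at -9, modulus 9.
The radius of convergence is the smallest modulus among the singular points: 9.
At the order-1 pole -9 set g(v) = (v - (-9))*f(v) = -18*v**2/17 + 8*v/33 - 28/9.
Simple pole: residue = g(a) at a = -9, which is -153250/1683.


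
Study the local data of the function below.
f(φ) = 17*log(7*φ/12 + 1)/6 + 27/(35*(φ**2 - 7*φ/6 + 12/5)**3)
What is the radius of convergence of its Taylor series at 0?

The radius of convergence is (2/5)*sqrt(15).

Denominator factor (φ**2 - 7*φ/6 + 12/5)^3: discriminant -1483/180, complex-conjugate roots (7/12) + ((1/60)*sqrt(7415))*i and (7/12) - ((1/60)*sqrt(7415))*i; poles of order 3, moduli (2/5)*sqrt(15) and (2/5)*sqrt(15).
Branch term (17/6)*log(1 - φ/(-12/7)): its argument vanishes at φ = -12/7, a logarithmic branch point, modulus 12/7.
The radius of convergence is the smallest modulus among the singular points: (2/5)*sqrt(15).


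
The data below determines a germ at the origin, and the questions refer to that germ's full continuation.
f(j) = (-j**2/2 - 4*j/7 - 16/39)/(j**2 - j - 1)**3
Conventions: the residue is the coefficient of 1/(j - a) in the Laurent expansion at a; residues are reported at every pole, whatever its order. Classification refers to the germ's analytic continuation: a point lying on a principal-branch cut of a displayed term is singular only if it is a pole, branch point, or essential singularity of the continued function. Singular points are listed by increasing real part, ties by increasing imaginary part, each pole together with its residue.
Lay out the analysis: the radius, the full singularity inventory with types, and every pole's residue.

Radius of convergence at 0: -1/2 + (1/2)*sqrt(5).
At 1/2 - (1/2)*sqrt(5): a pole of order 3; residue (669/22750)*sqrt(5).
At 1/2 + (1/2)*sqrt(5): a pole of order 3; residue -(669/22750)*sqrt(5).


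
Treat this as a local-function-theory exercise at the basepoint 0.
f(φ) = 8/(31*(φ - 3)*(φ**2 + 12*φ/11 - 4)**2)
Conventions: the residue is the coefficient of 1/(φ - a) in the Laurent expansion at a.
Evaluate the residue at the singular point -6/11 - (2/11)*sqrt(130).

The factor φ**2 + 12*φ/11 - 4 splits as (φ - a)(φ - a') with a = -6/11 - (2/11)*sqrt(130), a' = -6/11 + (2/11)*sqrt(130). At the order-2 pole a set g(φ) = (φ - a)^2*f(φ) = [8/(31*(φ - 3))] / (φ - a')^2.
Order-2 pole: residue = g'(a); g'(-6/11 - (2/11)*sqrt(130)) = -484/256711 + (1089/102684400)*sqrt(130), so the residue is -484/256711 + (1089/102684400)*sqrt(130).

The residue is -484/256711 + (1089/102684400)*sqrt(130).


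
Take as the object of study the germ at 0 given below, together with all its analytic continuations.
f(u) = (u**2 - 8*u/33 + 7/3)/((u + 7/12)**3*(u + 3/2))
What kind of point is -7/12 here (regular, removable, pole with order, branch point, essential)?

The point is a pole of order 3.

The denominator factor u + 7/12 vanishes at -7/12 and appears to the power 3; the numerator there equals 4459/1584, nonzero, and no other factor vanishes.
Hence a pole whose order is the multiplicity, 3.


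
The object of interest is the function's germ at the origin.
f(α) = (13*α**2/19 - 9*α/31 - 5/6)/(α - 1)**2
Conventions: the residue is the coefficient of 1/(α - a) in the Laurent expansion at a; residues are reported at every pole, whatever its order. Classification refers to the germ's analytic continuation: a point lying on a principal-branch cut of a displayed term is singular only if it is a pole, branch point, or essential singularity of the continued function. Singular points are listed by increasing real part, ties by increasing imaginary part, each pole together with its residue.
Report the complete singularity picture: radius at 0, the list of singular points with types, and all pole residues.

Denominator factor (α - 1)^2: pole of order 2 at 1, modulus 1.
The radius of convergence is the smallest modulus among the singular points: 1.
At the order-2 pole 1 set g(α) = (α - (1))^2*f(α) = 13*α**2/19 - 9*α/31 - 5/6.
Order-2 pole: residue = g'(a); g'(1) = 635/589, so the residue is 635/589.

Radius of convergence at 0: 1.
At 1: a pole of order 2; residue 635/589.


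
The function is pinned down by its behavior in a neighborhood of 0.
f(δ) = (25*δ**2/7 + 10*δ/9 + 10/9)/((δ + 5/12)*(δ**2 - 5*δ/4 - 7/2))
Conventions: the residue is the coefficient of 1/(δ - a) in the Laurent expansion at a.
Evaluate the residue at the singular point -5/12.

At the order-1 pole -5/12 set g(δ) = (δ - (-5/12))*f(δ) = (25*δ**2/7 + 10*δ/9 + 10/9)/(δ**2 - 5*δ/4 - 7/2).
Simple pole: residue = g(a) at a = -5/12, which is -3835/8484.

The residue is -3835/8484.


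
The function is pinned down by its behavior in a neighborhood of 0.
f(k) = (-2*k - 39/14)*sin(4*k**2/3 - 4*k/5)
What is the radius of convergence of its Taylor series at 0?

The factor sin(4*k**2/3 - 4*k/5) is entire and contributes no finite singular point.
The polynomial part has no poles.
No finite singular points: the Taylor series at 0 converges everywhere.

The radius of convergence is infinite.


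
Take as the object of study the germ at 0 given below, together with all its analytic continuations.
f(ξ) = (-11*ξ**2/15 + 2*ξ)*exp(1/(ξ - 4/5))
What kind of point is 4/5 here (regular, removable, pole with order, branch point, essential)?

The exponent 1/(ξ - (4/5)) has a pole at 4/5, so exp(1/(ξ - (4/5))) takes every nonzero value near it: an essential singularity (not a pole of any order).

The point is an essential singularity.


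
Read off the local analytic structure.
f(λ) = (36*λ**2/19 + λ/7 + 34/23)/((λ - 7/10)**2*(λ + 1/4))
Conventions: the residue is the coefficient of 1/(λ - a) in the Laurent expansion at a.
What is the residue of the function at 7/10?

The residue is 182356/1104299.

At the order-2 pole 7/10 set g(λ) = (λ - (7/10))^2*f(λ) = (36*λ**2/19 + λ/7 + 34/23)/(λ + 1/4).
Order-2 pole: residue = g'(a); g'(7/10) = 182356/1104299, so the residue is 182356/1104299.


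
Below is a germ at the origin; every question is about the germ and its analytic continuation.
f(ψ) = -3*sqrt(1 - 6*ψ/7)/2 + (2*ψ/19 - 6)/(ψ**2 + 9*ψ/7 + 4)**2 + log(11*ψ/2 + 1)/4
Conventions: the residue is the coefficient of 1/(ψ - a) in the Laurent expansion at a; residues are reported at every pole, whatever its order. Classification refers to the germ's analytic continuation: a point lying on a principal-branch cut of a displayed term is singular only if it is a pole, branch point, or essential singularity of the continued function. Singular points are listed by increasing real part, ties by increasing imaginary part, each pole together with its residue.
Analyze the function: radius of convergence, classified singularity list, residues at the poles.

Radius of convergence at 0: 2/11.
At (-9/14) - ((1/14)*sqrt(703))*i: a pole of order 2; residue -((79086/9389971)*sqrt(703))*i.
At (-9/14) + ((1/14)*sqrt(703))*i: a pole of order 2; residue ((79086/9389971)*sqrt(703))*i.
At -2/11: a logarithmic branch point.
At 7/6: an algebraic (square-root) branch point.

Denominator factor (ψ**2 + 9*ψ/7 + 4)^2: discriminant -703/49, complex-conjugate roots (-9/14) + ((1/14)*sqrt(703))*i and (-9/14) - ((1/14)*sqrt(703))*i; poles of order 2, moduli 2 and 2.
Branch term (1/4)*log(1 - ψ/(-2/11)): its argument vanishes at ψ = -2/11, a logarithmic branch point, modulus 2/11.
Branch term (-3/2)*sqrt(1 - ψ/(7/6)): its argument vanishes at ψ = 7/6, a square-root branch point, modulus 7/6.
The radius of convergence is the smallest modulus among the singular points: 2/11.
The branch terms are analytic at (-9/14) - ((1/14)*sqrt(703))*i and contribute nothing to the residue; only the rational part matters.
The factor ψ**2 + 9*ψ/7 + 4 splits as (ψ - a)(ψ - a') with a = (-9/14) - ((1/14)*sqrt(703))*i, a' = (-9/14) + ((1/14)*sqrt(703))*i. At the order-2 pole a set g(ψ) = (ψ - a)^2*(rational part) = [2*ψ/19 - 6] / (ψ - a')^2.
Order-2 pole: residue = g'(a); g'((-9/14) - ((1/14)*sqrt(703))*i) = -((79086/9389971)*sqrt(703))*i, so the residue is -((79086/9389971)*sqrt(703))*i.
The branch terms are analytic at (-9/14) + ((1/14)*sqrt(703))*i and contribute nothing to the residue; only the rational part matters.
The factor ψ**2 + 9*ψ/7 + 4 splits as (ψ - a)(ψ - a') with a = (-9/14) + ((1/14)*sqrt(703))*i, a' = (-9/14) - ((1/14)*sqrt(703))*i. At the order-2 pole a set g(ψ) = (ψ - a)^2*(rational part) = [2*ψ/19 - 6] / (ψ - a')^2.
Order-2 pole: residue = g'(a); g'((-9/14) + ((1/14)*sqrt(703))*i) = ((79086/9389971)*sqrt(703))*i, so the residue is ((79086/9389971)*sqrt(703))*i.
List the singular points by increasing real part (a conjugate pair: the negative imaginary part first).


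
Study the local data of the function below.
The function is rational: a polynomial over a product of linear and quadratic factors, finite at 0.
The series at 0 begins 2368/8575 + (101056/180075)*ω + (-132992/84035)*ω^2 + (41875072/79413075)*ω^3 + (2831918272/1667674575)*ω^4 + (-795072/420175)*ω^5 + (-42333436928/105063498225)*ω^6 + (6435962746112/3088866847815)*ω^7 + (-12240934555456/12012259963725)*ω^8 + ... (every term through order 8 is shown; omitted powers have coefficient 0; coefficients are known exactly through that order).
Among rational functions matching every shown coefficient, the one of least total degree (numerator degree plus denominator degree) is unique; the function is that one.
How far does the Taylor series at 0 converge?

No rational of total degree below 7 reproduces all 9 coefficients; solving the [1/6] Pade equations on them gives f(ω) = (16*ω/3 + 37/25)/(ω**2 + 11*ω/12 + 7/4)**3, whose expansion matches every shown term.
Denominator factor (ω**2 + 11*ω/12 + 7/4)^3: discriminant -887/144, complex-conjugate roots (-11/24) + ((1/24)*sqrt(887))*i and (-11/24) - ((1/24)*sqrt(887))*i; poles of order 3, moduli (1/2)*sqrt(7) and (1/2)*sqrt(7).
The radius of convergence is the smallest modulus among the singular points: (1/2)*sqrt(7).

The radius of convergence is (1/2)*sqrt(7).


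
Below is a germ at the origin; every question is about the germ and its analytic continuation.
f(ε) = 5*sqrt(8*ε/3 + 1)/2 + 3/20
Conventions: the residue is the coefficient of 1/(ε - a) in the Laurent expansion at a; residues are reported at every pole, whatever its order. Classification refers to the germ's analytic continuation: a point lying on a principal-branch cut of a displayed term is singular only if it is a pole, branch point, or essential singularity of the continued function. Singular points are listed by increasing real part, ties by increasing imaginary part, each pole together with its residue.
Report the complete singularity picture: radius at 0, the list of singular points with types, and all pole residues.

Radius of convergence at 0: 3/8.
At -3/8: an algebraic (square-root) branch point.

Branch term (5/2)*sqrt(1 - ε/(-3/8)): its argument vanishes at ε = -3/8, a square-root branch point, modulus 3/8.
The radius of convergence is the smallest modulus among the singular points: 3/8.


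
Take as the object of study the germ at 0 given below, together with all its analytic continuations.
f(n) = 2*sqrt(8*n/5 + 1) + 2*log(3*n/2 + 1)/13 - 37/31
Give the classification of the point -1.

There is no denominator, hence no pole anywhere.
Branch term log(1 - n/(-2/3)): argument at -1 is -1/2, nonzero, so -1 is not its branch point (a point on a principal cut is still regular for the continued germ).
Branch term sqrt(1 - n/(-5/8)): argument at -1 is -3/5, nonzero, so -1 is not its branch point (a point on a principal cut is still regular for the continued germ).
So the germ continues analytically to -1.

The point is a regular point.


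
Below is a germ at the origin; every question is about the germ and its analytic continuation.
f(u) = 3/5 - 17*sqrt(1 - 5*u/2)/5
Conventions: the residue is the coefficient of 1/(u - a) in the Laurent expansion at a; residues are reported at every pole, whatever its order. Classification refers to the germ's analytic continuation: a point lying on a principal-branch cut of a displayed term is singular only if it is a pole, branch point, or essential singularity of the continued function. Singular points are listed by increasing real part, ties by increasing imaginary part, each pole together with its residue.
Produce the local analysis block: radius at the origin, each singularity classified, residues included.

Radius of convergence at 0: 2/5.
At 2/5: an algebraic (square-root) branch point.

Branch term (-17/5)*sqrt(1 - u/(2/5)): its argument vanishes at u = 2/5, a square-root branch point, modulus 2/5.
The radius of convergence is the smallest modulus among the singular points: 2/5.


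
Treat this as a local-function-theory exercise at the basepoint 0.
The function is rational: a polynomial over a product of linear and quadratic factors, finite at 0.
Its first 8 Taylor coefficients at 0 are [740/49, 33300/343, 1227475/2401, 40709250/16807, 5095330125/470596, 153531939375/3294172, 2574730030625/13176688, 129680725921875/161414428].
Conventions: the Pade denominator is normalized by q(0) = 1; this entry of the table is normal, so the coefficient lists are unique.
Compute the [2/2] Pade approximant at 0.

The Pade approximant has numerator coefficients [740/49, -92973600/8651881, 78558400/8651881]; denominator coefficients [1, -8825085/1235983, 437787345/34607524].

Taylor coefficients needed (read off): a_0 = 740/49, a_1 = 33300/343, a_2 = 1227475/2401, a_3 = 40709250/16807, a_4 = 5095330125/470596.
Write the denominator as Q(η) = 1 + q1*η + q2*η^2. Requiring Q*f - P = O(η^5) with deg P <= 2 kills the coefficients of η^3..η^4 in Q*f:
  η^3: a_3 + q1*a_2 + q2*a_1 = 0, i.e. 40709250/16807 + (1227475/2401)*q1 + (33300/343)*q2 = 0.
  η^4: a_4 + q1*a_3 + q2*a_2 = 0, i.e. 5095330125/470596 + (40709250/16807)*q1 + (1227475/2401)*q2 = 0.
Solving this linear system: q1 = -8825085/1235983, q2 = 437787345/34607524.
The numerator is Q*f truncated at degree 2: P0 = a_0 = 740/49; P1 = a_1 + q1*a_0 = -92973600/8651881; P2 = a_2 + q1*a_1 + q2*a_0 = 78558400/8651881.
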